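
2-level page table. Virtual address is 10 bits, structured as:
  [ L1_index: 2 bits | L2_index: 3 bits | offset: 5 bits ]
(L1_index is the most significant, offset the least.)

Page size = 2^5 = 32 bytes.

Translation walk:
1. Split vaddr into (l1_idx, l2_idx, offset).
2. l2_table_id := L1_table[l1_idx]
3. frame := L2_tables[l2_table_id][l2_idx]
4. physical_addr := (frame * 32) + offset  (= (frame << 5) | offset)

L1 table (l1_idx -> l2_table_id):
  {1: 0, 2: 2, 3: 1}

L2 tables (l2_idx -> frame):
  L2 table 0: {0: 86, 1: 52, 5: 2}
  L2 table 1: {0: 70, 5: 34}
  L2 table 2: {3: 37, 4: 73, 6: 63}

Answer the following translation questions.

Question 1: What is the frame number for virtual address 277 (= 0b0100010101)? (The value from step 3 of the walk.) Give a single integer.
vaddr = 277: l1_idx=1, l2_idx=0
L1[1] = 0; L2[0][0] = 86

Answer: 86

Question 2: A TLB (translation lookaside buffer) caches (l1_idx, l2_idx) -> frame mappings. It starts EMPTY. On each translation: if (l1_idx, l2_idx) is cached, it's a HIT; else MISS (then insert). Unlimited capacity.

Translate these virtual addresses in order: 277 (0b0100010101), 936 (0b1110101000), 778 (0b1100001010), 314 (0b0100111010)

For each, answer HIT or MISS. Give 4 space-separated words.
Answer: MISS MISS MISS MISS

Derivation:
vaddr=277: (1,0) not in TLB -> MISS, insert
vaddr=936: (3,5) not in TLB -> MISS, insert
vaddr=778: (3,0) not in TLB -> MISS, insert
vaddr=314: (1,1) not in TLB -> MISS, insert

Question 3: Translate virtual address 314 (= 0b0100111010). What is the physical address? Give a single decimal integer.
vaddr = 314 = 0b0100111010
Split: l1_idx=1, l2_idx=1, offset=26
L1[1] = 0
L2[0][1] = 52
paddr = 52 * 32 + 26 = 1690

Answer: 1690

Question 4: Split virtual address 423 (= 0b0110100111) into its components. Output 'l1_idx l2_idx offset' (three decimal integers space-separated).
Answer: 1 5 7

Derivation:
vaddr = 423 = 0b0110100111
  top 2 bits -> l1_idx = 1
  next 3 bits -> l2_idx = 5
  bottom 5 bits -> offset = 7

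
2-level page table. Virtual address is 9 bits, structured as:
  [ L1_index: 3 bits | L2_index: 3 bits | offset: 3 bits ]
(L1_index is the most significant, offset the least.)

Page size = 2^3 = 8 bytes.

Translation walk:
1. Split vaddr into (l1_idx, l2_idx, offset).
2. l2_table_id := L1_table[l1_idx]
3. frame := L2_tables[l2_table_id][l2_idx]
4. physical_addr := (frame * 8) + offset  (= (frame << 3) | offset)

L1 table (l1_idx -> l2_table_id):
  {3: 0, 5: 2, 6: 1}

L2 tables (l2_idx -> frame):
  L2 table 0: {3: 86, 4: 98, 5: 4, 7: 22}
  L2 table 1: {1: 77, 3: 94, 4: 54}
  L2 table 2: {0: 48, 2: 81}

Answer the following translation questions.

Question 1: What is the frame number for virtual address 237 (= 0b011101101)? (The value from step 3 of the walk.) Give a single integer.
vaddr = 237: l1_idx=3, l2_idx=5
L1[3] = 0; L2[0][5] = 4

Answer: 4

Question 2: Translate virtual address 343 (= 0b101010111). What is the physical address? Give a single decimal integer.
vaddr = 343 = 0b101010111
Split: l1_idx=5, l2_idx=2, offset=7
L1[5] = 2
L2[2][2] = 81
paddr = 81 * 8 + 7 = 655

Answer: 655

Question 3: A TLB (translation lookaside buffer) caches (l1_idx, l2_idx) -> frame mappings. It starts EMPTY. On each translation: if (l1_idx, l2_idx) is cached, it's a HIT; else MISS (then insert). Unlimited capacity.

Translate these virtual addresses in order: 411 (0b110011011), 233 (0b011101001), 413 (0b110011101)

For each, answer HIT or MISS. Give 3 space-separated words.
Answer: MISS MISS HIT

Derivation:
vaddr=411: (6,3) not in TLB -> MISS, insert
vaddr=233: (3,5) not in TLB -> MISS, insert
vaddr=413: (6,3) in TLB -> HIT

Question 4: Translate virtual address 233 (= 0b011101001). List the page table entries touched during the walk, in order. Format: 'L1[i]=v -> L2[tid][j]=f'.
vaddr = 233 = 0b011101001
Split: l1_idx=3, l2_idx=5, offset=1

Answer: L1[3]=0 -> L2[0][5]=4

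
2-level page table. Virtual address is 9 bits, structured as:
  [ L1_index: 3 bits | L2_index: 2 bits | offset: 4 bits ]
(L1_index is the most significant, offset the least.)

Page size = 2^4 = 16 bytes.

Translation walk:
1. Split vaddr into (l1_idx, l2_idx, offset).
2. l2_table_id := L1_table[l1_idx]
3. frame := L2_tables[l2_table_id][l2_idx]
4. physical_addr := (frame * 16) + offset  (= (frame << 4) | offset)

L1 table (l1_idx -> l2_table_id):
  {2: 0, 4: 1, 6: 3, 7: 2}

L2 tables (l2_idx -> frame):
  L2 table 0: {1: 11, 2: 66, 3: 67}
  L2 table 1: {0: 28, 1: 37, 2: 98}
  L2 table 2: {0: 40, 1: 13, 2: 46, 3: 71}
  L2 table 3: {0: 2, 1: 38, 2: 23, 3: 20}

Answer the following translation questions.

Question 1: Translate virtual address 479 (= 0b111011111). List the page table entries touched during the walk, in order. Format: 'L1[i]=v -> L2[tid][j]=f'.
vaddr = 479 = 0b111011111
Split: l1_idx=7, l2_idx=1, offset=15

Answer: L1[7]=2 -> L2[2][1]=13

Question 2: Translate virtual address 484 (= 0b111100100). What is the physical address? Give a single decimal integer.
Answer: 740

Derivation:
vaddr = 484 = 0b111100100
Split: l1_idx=7, l2_idx=2, offset=4
L1[7] = 2
L2[2][2] = 46
paddr = 46 * 16 + 4 = 740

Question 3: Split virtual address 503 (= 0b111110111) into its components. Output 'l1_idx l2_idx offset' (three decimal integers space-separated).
vaddr = 503 = 0b111110111
  top 3 bits -> l1_idx = 7
  next 2 bits -> l2_idx = 3
  bottom 4 bits -> offset = 7

Answer: 7 3 7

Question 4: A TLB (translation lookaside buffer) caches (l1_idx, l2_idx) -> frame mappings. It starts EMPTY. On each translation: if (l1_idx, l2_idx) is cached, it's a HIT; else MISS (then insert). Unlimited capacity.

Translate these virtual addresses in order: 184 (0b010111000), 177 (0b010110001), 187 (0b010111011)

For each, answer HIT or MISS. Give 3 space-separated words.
vaddr=184: (2,3) not in TLB -> MISS, insert
vaddr=177: (2,3) in TLB -> HIT
vaddr=187: (2,3) in TLB -> HIT

Answer: MISS HIT HIT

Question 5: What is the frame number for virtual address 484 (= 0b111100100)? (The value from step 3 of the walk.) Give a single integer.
Answer: 46

Derivation:
vaddr = 484: l1_idx=7, l2_idx=2
L1[7] = 2; L2[2][2] = 46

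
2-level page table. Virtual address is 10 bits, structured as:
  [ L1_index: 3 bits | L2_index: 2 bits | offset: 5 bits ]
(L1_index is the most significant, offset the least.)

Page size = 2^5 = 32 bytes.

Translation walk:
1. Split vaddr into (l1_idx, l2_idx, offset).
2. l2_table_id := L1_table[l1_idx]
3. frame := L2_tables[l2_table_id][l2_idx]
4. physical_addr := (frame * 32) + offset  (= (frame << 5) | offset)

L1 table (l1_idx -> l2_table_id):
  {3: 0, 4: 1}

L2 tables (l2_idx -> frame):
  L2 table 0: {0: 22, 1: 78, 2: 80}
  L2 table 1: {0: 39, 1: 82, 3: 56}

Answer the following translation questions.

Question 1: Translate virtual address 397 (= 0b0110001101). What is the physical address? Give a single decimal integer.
vaddr = 397 = 0b0110001101
Split: l1_idx=3, l2_idx=0, offset=13
L1[3] = 0
L2[0][0] = 22
paddr = 22 * 32 + 13 = 717

Answer: 717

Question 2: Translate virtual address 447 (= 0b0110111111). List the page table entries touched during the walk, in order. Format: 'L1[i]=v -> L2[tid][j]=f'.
vaddr = 447 = 0b0110111111
Split: l1_idx=3, l2_idx=1, offset=31

Answer: L1[3]=0 -> L2[0][1]=78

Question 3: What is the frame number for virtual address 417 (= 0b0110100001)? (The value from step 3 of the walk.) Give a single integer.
Answer: 78

Derivation:
vaddr = 417: l1_idx=3, l2_idx=1
L1[3] = 0; L2[0][1] = 78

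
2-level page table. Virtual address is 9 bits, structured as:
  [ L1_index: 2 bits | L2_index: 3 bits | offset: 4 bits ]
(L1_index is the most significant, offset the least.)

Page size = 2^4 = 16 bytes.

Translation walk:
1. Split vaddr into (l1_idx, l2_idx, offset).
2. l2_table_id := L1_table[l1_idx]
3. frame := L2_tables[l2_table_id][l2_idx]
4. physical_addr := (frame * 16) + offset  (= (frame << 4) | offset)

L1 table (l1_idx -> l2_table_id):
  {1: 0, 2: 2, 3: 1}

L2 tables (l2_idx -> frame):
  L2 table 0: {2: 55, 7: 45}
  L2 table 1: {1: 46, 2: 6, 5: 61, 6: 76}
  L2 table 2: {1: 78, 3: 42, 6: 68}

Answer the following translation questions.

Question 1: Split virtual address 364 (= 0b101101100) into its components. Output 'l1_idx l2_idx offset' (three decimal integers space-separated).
vaddr = 364 = 0b101101100
  top 2 bits -> l1_idx = 2
  next 3 bits -> l2_idx = 6
  bottom 4 bits -> offset = 12

Answer: 2 6 12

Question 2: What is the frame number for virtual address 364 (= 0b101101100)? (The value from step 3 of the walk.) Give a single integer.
Answer: 68

Derivation:
vaddr = 364: l1_idx=2, l2_idx=6
L1[2] = 2; L2[2][6] = 68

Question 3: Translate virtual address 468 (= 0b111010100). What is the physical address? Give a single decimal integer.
Answer: 980

Derivation:
vaddr = 468 = 0b111010100
Split: l1_idx=3, l2_idx=5, offset=4
L1[3] = 1
L2[1][5] = 61
paddr = 61 * 16 + 4 = 980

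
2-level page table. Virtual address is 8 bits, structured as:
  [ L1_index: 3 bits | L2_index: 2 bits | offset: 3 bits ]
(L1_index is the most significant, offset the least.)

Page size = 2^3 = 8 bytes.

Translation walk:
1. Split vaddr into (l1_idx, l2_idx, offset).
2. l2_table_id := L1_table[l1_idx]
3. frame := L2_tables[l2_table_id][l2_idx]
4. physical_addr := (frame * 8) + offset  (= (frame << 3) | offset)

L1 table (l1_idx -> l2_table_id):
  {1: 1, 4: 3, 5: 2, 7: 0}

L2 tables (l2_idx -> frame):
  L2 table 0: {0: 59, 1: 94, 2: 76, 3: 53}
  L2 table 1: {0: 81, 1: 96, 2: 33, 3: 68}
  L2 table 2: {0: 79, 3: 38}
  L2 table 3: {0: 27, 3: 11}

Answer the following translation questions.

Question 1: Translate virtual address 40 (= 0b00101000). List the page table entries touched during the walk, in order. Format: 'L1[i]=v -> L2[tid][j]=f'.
vaddr = 40 = 0b00101000
Split: l1_idx=1, l2_idx=1, offset=0

Answer: L1[1]=1 -> L2[1][1]=96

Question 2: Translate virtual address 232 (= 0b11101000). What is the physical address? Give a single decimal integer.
vaddr = 232 = 0b11101000
Split: l1_idx=7, l2_idx=1, offset=0
L1[7] = 0
L2[0][1] = 94
paddr = 94 * 8 + 0 = 752

Answer: 752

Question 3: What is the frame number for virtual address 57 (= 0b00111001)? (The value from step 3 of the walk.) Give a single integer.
Answer: 68

Derivation:
vaddr = 57: l1_idx=1, l2_idx=3
L1[1] = 1; L2[1][3] = 68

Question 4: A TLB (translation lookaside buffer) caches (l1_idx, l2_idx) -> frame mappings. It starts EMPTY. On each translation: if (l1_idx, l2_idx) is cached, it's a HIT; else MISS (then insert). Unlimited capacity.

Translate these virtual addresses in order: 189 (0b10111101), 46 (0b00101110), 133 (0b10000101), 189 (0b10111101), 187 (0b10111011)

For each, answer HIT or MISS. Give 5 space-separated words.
Answer: MISS MISS MISS HIT HIT

Derivation:
vaddr=189: (5,3) not in TLB -> MISS, insert
vaddr=46: (1,1) not in TLB -> MISS, insert
vaddr=133: (4,0) not in TLB -> MISS, insert
vaddr=189: (5,3) in TLB -> HIT
vaddr=187: (5,3) in TLB -> HIT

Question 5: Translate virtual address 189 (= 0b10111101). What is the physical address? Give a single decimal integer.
vaddr = 189 = 0b10111101
Split: l1_idx=5, l2_idx=3, offset=5
L1[5] = 2
L2[2][3] = 38
paddr = 38 * 8 + 5 = 309

Answer: 309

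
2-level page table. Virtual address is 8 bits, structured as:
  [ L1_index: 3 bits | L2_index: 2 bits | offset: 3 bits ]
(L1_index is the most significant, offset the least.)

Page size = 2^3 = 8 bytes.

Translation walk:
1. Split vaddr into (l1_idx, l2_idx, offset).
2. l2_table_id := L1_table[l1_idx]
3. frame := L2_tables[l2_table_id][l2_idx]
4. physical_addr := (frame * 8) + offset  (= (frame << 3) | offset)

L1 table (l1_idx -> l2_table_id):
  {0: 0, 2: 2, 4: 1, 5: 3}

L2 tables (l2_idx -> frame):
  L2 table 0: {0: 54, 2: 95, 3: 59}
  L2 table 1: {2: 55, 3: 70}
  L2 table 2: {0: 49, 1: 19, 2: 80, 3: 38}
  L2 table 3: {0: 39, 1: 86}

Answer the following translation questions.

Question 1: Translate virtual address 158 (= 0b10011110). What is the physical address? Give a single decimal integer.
vaddr = 158 = 0b10011110
Split: l1_idx=4, l2_idx=3, offset=6
L1[4] = 1
L2[1][3] = 70
paddr = 70 * 8 + 6 = 566

Answer: 566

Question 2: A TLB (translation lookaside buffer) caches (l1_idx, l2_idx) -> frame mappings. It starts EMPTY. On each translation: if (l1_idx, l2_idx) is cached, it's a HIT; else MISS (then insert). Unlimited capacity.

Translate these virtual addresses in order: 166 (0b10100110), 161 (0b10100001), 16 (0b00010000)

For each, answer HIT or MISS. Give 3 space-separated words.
Answer: MISS HIT MISS

Derivation:
vaddr=166: (5,0) not in TLB -> MISS, insert
vaddr=161: (5,0) in TLB -> HIT
vaddr=16: (0,2) not in TLB -> MISS, insert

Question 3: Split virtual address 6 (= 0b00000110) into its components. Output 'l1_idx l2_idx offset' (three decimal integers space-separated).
Answer: 0 0 6

Derivation:
vaddr = 6 = 0b00000110
  top 3 bits -> l1_idx = 0
  next 2 bits -> l2_idx = 0
  bottom 3 bits -> offset = 6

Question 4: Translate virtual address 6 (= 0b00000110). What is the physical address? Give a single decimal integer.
vaddr = 6 = 0b00000110
Split: l1_idx=0, l2_idx=0, offset=6
L1[0] = 0
L2[0][0] = 54
paddr = 54 * 8 + 6 = 438

Answer: 438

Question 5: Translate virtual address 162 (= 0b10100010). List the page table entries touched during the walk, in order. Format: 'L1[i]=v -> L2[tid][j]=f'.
vaddr = 162 = 0b10100010
Split: l1_idx=5, l2_idx=0, offset=2

Answer: L1[5]=3 -> L2[3][0]=39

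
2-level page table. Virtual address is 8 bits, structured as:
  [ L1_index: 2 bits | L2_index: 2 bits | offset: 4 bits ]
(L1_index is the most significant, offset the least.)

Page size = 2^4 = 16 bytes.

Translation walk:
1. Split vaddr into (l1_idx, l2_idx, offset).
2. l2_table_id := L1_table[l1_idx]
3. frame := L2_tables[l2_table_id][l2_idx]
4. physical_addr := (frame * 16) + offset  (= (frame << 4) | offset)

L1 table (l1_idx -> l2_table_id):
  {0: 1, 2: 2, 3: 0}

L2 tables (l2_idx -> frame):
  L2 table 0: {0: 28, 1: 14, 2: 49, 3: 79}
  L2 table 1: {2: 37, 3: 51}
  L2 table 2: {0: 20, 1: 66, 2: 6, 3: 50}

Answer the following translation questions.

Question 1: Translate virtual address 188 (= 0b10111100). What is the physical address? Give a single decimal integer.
Answer: 812

Derivation:
vaddr = 188 = 0b10111100
Split: l1_idx=2, l2_idx=3, offset=12
L1[2] = 2
L2[2][3] = 50
paddr = 50 * 16 + 12 = 812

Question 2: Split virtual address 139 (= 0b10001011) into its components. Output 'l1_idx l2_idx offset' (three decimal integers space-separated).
vaddr = 139 = 0b10001011
  top 2 bits -> l1_idx = 2
  next 2 bits -> l2_idx = 0
  bottom 4 bits -> offset = 11

Answer: 2 0 11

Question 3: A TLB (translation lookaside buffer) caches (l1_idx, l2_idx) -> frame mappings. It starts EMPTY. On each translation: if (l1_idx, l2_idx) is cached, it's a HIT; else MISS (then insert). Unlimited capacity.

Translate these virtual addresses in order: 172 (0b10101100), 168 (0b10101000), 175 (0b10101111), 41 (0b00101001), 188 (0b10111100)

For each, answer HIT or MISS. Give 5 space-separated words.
Answer: MISS HIT HIT MISS MISS

Derivation:
vaddr=172: (2,2) not in TLB -> MISS, insert
vaddr=168: (2,2) in TLB -> HIT
vaddr=175: (2,2) in TLB -> HIT
vaddr=41: (0,2) not in TLB -> MISS, insert
vaddr=188: (2,3) not in TLB -> MISS, insert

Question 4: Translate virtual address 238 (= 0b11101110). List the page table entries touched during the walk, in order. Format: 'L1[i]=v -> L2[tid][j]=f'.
vaddr = 238 = 0b11101110
Split: l1_idx=3, l2_idx=2, offset=14

Answer: L1[3]=0 -> L2[0][2]=49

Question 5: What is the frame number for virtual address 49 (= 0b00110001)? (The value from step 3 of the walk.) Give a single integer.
vaddr = 49: l1_idx=0, l2_idx=3
L1[0] = 1; L2[1][3] = 51

Answer: 51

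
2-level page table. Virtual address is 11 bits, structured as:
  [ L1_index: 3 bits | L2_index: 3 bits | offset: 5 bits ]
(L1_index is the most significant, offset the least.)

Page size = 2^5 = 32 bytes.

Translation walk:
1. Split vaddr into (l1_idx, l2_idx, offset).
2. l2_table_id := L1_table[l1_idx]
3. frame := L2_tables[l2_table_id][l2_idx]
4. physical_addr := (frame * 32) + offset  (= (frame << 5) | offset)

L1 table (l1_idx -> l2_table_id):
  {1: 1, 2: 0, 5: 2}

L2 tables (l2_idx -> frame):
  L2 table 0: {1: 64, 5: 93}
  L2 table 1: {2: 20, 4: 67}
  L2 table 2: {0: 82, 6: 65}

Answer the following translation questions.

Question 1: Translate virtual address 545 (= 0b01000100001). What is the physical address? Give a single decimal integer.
vaddr = 545 = 0b01000100001
Split: l1_idx=2, l2_idx=1, offset=1
L1[2] = 0
L2[0][1] = 64
paddr = 64 * 32 + 1 = 2049

Answer: 2049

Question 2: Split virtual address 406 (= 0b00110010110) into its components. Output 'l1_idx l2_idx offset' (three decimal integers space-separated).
vaddr = 406 = 0b00110010110
  top 3 bits -> l1_idx = 1
  next 3 bits -> l2_idx = 4
  bottom 5 bits -> offset = 22

Answer: 1 4 22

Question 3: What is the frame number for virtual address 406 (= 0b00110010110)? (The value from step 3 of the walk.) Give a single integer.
vaddr = 406: l1_idx=1, l2_idx=4
L1[1] = 1; L2[1][4] = 67

Answer: 67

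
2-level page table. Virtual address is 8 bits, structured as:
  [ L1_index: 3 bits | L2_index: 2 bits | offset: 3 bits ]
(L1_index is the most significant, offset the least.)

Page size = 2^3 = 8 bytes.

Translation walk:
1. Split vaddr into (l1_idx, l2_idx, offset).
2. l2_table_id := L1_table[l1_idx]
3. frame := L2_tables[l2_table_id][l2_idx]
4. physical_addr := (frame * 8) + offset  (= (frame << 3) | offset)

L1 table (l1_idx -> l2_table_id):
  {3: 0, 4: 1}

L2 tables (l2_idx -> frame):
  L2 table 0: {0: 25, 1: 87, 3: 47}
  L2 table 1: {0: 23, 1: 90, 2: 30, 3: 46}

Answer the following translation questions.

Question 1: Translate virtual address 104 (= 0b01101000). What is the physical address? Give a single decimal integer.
vaddr = 104 = 0b01101000
Split: l1_idx=3, l2_idx=1, offset=0
L1[3] = 0
L2[0][1] = 87
paddr = 87 * 8 + 0 = 696

Answer: 696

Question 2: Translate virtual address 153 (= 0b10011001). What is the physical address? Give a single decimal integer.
Answer: 369

Derivation:
vaddr = 153 = 0b10011001
Split: l1_idx=4, l2_idx=3, offset=1
L1[4] = 1
L2[1][3] = 46
paddr = 46 * 8 + 1 = 369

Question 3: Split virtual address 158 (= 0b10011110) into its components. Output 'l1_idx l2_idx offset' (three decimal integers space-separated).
Answer: 4 3 6

Derivation:
vaddr = 158 = 0b10011110
  top 3 bits -> l1_idx = 4
  next 2 bits -> l2_idx = 3
  bottom 3 bits -> offset = 6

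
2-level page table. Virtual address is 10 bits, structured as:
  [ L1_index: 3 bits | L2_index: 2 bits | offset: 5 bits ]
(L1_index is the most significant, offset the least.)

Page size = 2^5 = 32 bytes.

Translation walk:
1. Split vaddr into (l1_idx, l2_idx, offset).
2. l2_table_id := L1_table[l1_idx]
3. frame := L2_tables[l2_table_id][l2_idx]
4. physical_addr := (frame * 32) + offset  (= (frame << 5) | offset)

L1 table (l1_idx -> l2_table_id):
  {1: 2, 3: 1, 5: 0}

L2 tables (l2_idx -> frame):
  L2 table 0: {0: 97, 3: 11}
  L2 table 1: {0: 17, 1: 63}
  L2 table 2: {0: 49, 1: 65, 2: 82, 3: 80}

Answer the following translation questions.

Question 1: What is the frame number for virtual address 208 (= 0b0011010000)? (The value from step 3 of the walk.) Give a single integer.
Answer: 82

Derivation:
vaddr = 208: l1_idx=1, l2_idx=2
L1[1] = 2; L2[2][2] = 82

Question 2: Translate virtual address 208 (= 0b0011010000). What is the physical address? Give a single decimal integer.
Answer: 2640

Derivation:
vaddr = 208 = 0b0011010000
Split: l1_idx=1, l2_idx=2, offset=16
L1[1] = 2
L2[2][2] = 82
paddr = 82 * 32 + 16 = 2640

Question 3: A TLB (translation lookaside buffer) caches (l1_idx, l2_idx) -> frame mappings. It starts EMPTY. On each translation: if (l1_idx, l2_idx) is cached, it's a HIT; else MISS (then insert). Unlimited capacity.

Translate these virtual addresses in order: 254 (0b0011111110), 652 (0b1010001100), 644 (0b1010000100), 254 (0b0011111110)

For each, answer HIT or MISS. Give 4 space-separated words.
Answer: MISS MISS HIT HIT

Derivation:
vaddr=254: (1,3) not in TLB -> MISS, insert
vaddr=652: (5,0) not in TLB -> MISS, insert
vaddr=644: (5,0) in TLB -> HIT
vaddr=254: (1,3) in TLB -> HIT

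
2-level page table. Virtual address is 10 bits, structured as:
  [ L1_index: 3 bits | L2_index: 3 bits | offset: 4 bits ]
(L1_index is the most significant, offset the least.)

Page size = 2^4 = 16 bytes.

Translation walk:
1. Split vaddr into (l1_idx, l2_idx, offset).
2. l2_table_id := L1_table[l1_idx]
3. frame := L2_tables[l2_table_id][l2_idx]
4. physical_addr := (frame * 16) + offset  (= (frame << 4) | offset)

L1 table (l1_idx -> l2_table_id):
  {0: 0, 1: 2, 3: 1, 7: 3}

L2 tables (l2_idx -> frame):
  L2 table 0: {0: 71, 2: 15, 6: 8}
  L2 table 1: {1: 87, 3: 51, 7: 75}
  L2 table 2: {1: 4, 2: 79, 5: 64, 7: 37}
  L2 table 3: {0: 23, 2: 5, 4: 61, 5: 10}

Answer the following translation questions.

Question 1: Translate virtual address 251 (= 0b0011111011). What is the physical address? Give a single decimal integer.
Answer: 603

Derivation:
vaddr = 251 = 0b0011111011
Split: l1_idx=1, l2_idx=7, offset=11
L1[1] = 2
L2[2][7] = 37
paddr = 37 * 16 + 11 = 603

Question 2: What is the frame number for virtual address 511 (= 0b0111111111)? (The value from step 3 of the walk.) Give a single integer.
Answer: 75

Derivation:
vaddr = 511: l1_idx=3, l2_idx=7
L1[3] = 1; L2[1][7] = 75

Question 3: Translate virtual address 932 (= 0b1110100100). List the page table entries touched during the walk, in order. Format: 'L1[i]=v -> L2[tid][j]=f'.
vaddr = 932 = 0b1110100100
Split: l1_idx=7, l2_idx=2, offset=4

Answer: L1[7]=3 -> L2[3][2]=5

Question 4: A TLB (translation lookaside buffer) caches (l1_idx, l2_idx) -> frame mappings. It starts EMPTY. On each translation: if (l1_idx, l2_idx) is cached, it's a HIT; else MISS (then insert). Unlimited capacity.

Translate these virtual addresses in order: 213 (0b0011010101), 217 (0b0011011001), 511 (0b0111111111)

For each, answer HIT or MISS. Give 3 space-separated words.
Answer: MISS HIT MISS

Derivation:
vaddr=213: (1,5) not in TLB -> MISS, insert
vaddr=217: (1,5) in TLB -> HIT
vaddr=511: (3,7) not in TLB -> MISS, insert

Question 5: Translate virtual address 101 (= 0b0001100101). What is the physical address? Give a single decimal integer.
vaddr = 101 = 0b0001100101
Split: l1_idx=0, l2_idx=6, offset=5
L1[0] = 0
L2[0][6] = 8
paddr = 8 * 16 + 5 = 133

Answer: 133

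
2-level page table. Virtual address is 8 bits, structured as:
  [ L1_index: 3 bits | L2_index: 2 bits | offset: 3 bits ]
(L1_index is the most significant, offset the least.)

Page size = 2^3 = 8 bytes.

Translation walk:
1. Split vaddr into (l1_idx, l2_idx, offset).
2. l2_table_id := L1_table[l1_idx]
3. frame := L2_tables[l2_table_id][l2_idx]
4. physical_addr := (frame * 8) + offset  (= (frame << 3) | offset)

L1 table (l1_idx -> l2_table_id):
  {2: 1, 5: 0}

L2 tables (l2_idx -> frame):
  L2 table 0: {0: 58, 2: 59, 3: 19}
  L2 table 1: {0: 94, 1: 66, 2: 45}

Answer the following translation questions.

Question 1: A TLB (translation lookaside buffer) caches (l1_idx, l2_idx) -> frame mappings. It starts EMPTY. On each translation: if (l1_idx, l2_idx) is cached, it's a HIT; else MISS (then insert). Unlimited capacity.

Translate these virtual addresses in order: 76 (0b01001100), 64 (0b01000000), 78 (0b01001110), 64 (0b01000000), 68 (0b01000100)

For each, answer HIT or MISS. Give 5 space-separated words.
vaddr=76: (2,1) not in TLB -> MISS, insert
vaddr=64: (2,0) not in TLB -> MISS, insert
vaddr=78: (2,1) in TLB -> HIT
vaddr=64: (2,0) in TLB -> HIT
vaddr=68: (2,0) in TLB -> HIT

Answer: MISS MISS HIT HIT HIT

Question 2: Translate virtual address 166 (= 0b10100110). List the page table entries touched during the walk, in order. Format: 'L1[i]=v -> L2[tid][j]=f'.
vaddr = 166 = 0b10100110
Split: l1_idx=5, l2_idx=0, offset=6

Answer: L1[5]=0 -> L2[0][0]=58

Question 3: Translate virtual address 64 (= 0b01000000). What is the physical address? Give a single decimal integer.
Answer: 752

Derivation:
vaddr = 64 = 0b01000000
Split: l1_idx=2, l2_idx=0, offset=0
L1[2] = 1
L2[1][0] = 94
paddr = 94 * 8 + 0 = 752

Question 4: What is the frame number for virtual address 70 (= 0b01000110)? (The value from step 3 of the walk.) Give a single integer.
vaddr = 70: l1_idx=2, l2_idx=0
L1[2] = 1; L2[1][0] = 94

Answer: 94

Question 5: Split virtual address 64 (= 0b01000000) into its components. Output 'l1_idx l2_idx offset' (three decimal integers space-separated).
Answer: 2 0 0

Derivation:
vaddr = 64 = 0b01000000
  top 3 bits -> l1_idx = 2
  next 2 bits -> l2_idx = 0
  bottom 3 bits -> offset = 0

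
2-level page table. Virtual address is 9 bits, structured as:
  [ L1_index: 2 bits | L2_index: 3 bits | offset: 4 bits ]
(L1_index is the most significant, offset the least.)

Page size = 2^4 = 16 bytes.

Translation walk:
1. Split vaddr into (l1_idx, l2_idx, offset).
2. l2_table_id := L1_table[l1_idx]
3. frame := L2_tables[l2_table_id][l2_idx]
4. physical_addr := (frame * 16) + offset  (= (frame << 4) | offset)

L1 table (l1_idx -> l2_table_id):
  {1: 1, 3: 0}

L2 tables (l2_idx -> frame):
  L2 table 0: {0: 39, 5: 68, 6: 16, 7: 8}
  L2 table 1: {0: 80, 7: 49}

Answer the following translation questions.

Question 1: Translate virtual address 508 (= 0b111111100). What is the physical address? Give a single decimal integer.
Answer: 140

Derivation:
vaddr = 508 = 0b111111100
Split: l1_idx=3, l2_idx=7, offset=12
L1[3] = 0
L2[0][7] = 8
paddr = 8 * 16 + 12 = 140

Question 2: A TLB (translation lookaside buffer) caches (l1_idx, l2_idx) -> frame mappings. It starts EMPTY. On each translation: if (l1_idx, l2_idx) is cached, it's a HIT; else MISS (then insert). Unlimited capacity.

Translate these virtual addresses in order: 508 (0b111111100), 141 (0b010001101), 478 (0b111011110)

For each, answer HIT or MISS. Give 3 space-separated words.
Answer: MISS MISS MISS

Derivation:
vaddr=508: (3,7) not in TLB -> MISS, insert
vaddr=141: (1,0) not in TLB -> MISS, insert
vaddr=478: (3,5) not in TLB -> MISS, insert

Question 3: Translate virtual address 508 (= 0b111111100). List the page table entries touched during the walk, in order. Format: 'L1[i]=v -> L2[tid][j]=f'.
vaddr = 508 = 0b111111100
Split: l1_idx=3, l2_idx=7, offset=12

Answer: L1[3]=0 -> L2[0][7]=8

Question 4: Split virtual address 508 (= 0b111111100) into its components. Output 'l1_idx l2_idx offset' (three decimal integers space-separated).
Answer: 3 7 12

Derivation:
vaddr = 508 = 0b111111100
  top 2 bits -> l1_idx = 3
  next 3 bits -> l2_idx = 7
  bottom 4 bits -> offset = 12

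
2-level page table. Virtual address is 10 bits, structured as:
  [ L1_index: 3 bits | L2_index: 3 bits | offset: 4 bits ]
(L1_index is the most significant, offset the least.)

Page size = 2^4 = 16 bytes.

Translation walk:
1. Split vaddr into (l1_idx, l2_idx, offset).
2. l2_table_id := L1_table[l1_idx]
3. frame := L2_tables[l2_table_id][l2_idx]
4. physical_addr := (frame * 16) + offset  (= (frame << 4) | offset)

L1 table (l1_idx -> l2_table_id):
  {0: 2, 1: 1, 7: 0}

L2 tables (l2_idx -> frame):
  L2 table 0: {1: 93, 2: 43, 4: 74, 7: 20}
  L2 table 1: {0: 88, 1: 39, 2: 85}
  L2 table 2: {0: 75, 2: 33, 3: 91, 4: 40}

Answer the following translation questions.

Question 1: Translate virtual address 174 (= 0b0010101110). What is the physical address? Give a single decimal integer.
Answer: 1374

Derivation:
vaddr = 174 = 0b0010101110
Split: l1_idx=1, l2_idx=2, offset=14
L1[1] = 1
L2[1][2] = 85
paddr = 85 * 16 + 14 = 1374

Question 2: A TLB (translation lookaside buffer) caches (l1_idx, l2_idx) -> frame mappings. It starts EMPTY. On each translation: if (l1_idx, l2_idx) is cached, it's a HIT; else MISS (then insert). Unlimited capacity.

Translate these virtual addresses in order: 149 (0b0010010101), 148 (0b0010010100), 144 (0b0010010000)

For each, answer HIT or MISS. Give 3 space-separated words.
vaddr=149: (1,1) not in TLB -> MISS, insert
vaddr=148: (1,1) in TLB -> HIT
vaddr=144: (1,1) in TLB -> HIT

Answer: MISS HIT HIT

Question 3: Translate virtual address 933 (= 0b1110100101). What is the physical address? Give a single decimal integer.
Answer: 693

Derivation:
vaddr = 933 = 0b1110100101
Split: l1_idx=7, l2_idx=2, offset=5
L1[7] = 0
L2[0][2] = 43
paddr = 43 * 16 + 5 = 693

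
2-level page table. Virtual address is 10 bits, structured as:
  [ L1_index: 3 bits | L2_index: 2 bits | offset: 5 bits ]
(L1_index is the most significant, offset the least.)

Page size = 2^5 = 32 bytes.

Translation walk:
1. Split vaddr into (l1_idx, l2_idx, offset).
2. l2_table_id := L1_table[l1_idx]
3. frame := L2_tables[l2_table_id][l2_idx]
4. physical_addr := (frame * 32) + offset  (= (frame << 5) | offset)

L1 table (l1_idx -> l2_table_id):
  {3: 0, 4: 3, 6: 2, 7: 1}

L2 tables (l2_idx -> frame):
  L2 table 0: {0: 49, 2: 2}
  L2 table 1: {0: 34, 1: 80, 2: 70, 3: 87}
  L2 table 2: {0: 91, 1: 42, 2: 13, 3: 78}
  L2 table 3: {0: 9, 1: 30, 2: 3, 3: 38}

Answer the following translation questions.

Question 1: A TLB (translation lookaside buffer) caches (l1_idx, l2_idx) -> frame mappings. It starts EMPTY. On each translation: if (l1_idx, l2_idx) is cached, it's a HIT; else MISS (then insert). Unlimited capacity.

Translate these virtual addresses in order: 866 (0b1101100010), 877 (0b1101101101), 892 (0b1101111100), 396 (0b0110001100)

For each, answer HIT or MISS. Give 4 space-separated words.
vaddr=866: (6,3) not in TLB -> MISS, insert
vaddr=877: (6,3) in TLB -> HIT
vaddr=892: (6,3) in TLB -> HIT
vaddr=396: (3,0) not in TLB -> MISS, insert

Answer: MISS HIT HIT MISS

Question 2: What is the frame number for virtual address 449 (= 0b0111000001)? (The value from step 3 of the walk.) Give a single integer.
vaddr = 449: l1_idx=3, l2_idx=2
L1[3] = 0; L2[0][2] = 2

Answer: 2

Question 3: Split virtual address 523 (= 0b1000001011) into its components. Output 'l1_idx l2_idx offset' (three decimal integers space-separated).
vaddr = 523 = 0b1000001011
  top 3 bits -> l1_idx = 4
  next 2 bits -> l2_idx = 0
  bottom 5 bits -> offset = 11

Answer: 4 0 11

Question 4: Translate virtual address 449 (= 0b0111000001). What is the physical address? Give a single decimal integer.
Answer: 65

Derivation:
vaddr = 449 = 0b0111000001
Split: l1_idx=3, l2_idx=2, offset=1
L1[3] = 0
L2[0][2] = 2
paddr = 2 * 32 + 1 = 65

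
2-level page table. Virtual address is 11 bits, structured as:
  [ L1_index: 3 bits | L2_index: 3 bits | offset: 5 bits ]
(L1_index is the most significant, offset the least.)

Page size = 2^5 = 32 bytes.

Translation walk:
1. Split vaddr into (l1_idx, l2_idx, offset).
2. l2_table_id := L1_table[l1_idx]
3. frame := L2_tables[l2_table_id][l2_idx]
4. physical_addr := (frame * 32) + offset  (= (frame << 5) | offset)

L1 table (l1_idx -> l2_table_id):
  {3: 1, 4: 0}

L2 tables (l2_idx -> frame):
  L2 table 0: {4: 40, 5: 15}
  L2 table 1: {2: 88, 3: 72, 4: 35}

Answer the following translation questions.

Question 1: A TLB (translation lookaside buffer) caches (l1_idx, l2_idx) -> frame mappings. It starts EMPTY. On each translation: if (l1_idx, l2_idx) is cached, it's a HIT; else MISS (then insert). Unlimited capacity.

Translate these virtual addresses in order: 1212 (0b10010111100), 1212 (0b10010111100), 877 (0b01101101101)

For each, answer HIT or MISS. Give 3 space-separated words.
Answer: MISS HIT MISS

Derivation:
vaddr=1212: (4,5) not in TLB -> MISS, insert
vaddr=1212: (4,5) in TLB -> HIT
vaddr=877: (3,3) not in TLB -> MISS, insert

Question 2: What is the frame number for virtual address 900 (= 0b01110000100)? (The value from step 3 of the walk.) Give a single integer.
vaddr = 900: l1_idx=3, l2_idx=4
L1[3] = 1; L2[1][4] = 35

Answer: 35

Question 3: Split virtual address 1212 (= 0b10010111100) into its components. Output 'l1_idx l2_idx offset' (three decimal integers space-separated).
Answer: 4 5 28

Derivation:
vaddr = 1212 = 0b10010111100
  top 3 bits -> l1_idx = 4
  next 3 bits -> l2_idx = 5
  bottom 5 bits -> offset = 28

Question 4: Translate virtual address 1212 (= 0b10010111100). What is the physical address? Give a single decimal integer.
Answer: 508

Derivation:
vaddr = 1212 = 0b10010111100
Split: l1_idx=4, l2_idx=5, offset=28
L1[4] = 0
L2[0][5] = 15
paddr = 15 * 32 + 28 = 508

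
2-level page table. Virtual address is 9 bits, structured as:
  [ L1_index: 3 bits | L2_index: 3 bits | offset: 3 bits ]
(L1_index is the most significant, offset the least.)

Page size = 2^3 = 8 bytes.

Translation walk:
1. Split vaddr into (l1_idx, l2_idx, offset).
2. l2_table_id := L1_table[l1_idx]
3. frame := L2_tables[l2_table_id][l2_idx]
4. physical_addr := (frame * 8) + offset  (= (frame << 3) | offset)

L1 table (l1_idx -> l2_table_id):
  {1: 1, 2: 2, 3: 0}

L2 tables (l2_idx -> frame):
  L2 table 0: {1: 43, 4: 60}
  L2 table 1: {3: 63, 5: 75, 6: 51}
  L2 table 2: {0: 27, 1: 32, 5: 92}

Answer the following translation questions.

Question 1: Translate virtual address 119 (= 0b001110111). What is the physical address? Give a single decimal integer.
Answer: 415

Derivation:
vaddr = 119 = 0b001110111
Split: l1_idx=1, l2_idx=6, offset=7
L1[1] = 1
L2[1][6] = 51
paddr = 51 * 8 + 7 = 415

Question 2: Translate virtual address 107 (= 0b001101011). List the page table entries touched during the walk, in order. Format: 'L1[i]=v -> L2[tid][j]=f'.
vaddr = 107 = 0b001101011
Split: l1_idx=1, l2_idx=5, offset=3

Answer: L1[1]=1 -> L2[1][5]=75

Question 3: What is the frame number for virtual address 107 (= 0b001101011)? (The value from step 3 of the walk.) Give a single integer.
vaddr = 107: l1_idx=1, l2_idx=5
L1[1] = 1; L2[1][5] = 75

Answer: 75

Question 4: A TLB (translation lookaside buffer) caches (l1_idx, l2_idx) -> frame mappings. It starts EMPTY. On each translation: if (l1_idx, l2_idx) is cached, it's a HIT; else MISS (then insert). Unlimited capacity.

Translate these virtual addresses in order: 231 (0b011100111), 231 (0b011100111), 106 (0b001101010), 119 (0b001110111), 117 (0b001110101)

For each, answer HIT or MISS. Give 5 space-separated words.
vaddr=231: (3,4) not in TLB -> MISS, insert
vaddr=231: (3,4) in TLB -> HIT
vaddr=106: (1,5) not in TLB -> MISS, insert
vaddr=119: (1,6) not in TLB -> MISS, insert
vaddr=117: (1,6) in TLB -> HIT

Answer: MISS HIT MISS MISS HIT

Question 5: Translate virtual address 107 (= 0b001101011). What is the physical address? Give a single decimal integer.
Answer: 603

Derivation:
vaddr = 107 = 0b001101011
Split: l1_idx=1, l2_idx=5, offset=3
L1[1] = 1
L2[1][5] = 75
paddr = 75 * 8 + 3 = 603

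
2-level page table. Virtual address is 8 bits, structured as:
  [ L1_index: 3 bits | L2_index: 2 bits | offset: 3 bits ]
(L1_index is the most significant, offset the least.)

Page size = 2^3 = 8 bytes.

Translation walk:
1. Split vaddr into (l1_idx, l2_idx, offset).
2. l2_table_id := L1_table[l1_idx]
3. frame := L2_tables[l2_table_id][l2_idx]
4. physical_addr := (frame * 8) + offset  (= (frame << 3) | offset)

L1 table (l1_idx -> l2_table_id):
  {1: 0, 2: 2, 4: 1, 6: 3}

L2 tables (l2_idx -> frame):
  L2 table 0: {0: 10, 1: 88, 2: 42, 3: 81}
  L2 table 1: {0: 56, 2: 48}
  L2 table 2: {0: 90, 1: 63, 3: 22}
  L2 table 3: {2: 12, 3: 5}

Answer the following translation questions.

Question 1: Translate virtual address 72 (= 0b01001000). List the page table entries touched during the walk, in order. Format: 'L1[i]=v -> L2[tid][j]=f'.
Answer: L1[2]=2 -> L2[2][1]=63

Derivation:
vaddr = 72 = 0b01001000
Split: l1_idx=2, l2_idx=1, offset=0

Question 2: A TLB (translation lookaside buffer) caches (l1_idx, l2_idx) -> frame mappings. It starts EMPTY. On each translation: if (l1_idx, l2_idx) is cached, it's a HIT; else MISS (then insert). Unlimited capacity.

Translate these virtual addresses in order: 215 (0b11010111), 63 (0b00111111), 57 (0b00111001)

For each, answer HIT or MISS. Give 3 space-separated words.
vaddr=215: (6,2) not in TLB -> MISS, insert
vaddr=63: (1,3) not in TLB -> MISS, insert
vaddr=57: (1,3) in TLB -> HIT

Answer: MISS MISS HIT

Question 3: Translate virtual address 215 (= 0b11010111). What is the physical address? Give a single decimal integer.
vaddr = 215 = 0b11010111
Split: l1_idx=6, l2_idx=2, offset=7
L1[6] = 3
L2[3][2] = 12
paddr = 12 * 8 + 7 = 103

Answer: 103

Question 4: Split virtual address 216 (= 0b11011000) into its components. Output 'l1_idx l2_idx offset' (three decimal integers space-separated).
Answer: 6 3 0

Derivation:
vaddr = 216 = 0b11011000
  top 3 bits -> l1_idx = 6
  next 2 bits -> l2_idx = 3
  bottom 3 bits -> offset = 0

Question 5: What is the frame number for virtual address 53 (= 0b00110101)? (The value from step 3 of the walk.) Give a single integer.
vaddr = 53: l1_idx=1, l2_idx=2
L1[1] = 0; L2[0][2] = 42

Answer: 42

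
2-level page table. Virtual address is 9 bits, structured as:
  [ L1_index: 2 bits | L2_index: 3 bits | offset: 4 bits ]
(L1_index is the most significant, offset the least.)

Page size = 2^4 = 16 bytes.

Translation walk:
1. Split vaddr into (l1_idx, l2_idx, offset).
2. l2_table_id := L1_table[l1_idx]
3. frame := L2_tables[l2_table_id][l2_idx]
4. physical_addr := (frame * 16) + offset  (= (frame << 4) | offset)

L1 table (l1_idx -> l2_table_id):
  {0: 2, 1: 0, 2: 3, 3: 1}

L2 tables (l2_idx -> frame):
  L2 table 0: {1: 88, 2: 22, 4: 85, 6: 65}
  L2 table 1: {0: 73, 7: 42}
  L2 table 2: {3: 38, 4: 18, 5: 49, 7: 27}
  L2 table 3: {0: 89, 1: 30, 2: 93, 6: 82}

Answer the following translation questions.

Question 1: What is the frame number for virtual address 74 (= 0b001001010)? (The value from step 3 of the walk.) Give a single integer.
vaddr = 74: l1_idx=0, l2_idx=4
L1[0] = 2; L2[2][4] = 18

Answer: 18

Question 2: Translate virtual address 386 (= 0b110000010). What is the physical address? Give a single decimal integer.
vaddr = 386 = 0b110000010
Split: l1_idx=3, l2_idx=0, offset=2
L1[3] = 1
L2[1][0] = 73
paddr = 73 * 16 + 2 = 1170

Answer: 1170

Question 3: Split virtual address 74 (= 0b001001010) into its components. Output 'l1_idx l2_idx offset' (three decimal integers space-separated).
Answer: 0 4 10

Derivation:
vaddr = 74 = 0b001001010
  top 2 bits -> l1_idx = 0
  next 3 bits -> l2_idx = 4
  bottom 4 bits -> offset = 10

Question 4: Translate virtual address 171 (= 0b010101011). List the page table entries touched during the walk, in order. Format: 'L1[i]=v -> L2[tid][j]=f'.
Answer: L1[1]=0 -> L2[0][2]=22

Derivation:
vaddr = 171 = 0b010101011
Split: l1_idx=1, l2_idx=2, offset=11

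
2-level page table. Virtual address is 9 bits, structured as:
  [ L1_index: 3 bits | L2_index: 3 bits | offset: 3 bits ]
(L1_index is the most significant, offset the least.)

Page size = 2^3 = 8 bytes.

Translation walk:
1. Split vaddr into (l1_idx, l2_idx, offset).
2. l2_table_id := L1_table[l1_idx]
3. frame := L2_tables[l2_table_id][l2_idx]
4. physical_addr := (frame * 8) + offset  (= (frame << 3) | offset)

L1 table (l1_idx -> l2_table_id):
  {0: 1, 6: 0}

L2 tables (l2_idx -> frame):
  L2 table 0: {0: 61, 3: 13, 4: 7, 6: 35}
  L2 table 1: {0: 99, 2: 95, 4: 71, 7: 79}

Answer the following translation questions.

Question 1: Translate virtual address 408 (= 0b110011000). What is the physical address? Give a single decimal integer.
vaddr = 408 = 0b110011000
Split: l1_idx=6, l2_idx=3, offset=0
L1[6] = 0
L2[0][3] = 13
paddr = 13 * 8 + 0 = 104

Answer: 104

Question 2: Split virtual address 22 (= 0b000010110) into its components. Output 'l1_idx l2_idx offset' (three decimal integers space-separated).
vaddr = 22 = 0b000010110
  top 3 bits -> l1_idx = 0
  next 3 bits -> l2_idx = 2
  bottom 3 bits -> offset = 6

Answer: 0 2 6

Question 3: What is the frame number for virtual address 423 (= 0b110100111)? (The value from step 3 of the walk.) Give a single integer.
vaddr = 423: l1_idx=6, l2_idx=4
L1[6] = 0; L2[0][4] = 7

Answer: 7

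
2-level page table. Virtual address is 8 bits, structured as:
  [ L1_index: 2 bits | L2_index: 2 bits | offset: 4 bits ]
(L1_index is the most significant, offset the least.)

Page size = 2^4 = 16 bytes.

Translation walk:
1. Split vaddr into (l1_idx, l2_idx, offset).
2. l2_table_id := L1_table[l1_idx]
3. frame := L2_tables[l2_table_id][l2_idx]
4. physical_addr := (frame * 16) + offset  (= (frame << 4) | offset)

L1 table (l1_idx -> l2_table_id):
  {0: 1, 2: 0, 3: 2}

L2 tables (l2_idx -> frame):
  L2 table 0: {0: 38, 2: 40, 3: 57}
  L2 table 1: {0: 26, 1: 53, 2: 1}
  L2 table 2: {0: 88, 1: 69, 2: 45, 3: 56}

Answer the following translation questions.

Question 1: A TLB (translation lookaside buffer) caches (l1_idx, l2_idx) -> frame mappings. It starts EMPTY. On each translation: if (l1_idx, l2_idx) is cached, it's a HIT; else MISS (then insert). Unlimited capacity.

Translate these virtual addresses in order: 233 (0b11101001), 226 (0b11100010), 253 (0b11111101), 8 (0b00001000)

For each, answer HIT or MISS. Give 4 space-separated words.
vaddr=233: (3,2) not in TLB -> MISS, insert
vaddr=226: (3,2) in TLB -> HIT
vaddr=253: (3,3) not in TLB -> MISS, insert
vaddr=8: (0,0) not in TLB -> MISS, insert

Answer: MISS HIT MISS MISS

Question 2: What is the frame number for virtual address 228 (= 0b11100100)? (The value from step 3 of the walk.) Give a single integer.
vaddr = 228: l1_idx=3, l2_idx=2
L1[3] = 2; L2[2][2] = 45

Answer: 45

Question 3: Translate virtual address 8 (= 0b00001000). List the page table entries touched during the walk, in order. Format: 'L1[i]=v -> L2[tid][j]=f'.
Answer: L1[0]=1 -> L2[1][0]=26

Derivation:
vaddr = 8 = 0b00001000
Split: l1_idx=0, l2_idx=0, offset=8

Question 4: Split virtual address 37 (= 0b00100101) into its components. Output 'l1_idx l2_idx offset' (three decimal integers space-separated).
vaddr = 37 = 0b00100101
  top 2 bits -> l1_idx = 0
  next 2 bits -> l2_idx = 2
  bottom 4 bits -> offset = 5

Answer: 0 2 5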